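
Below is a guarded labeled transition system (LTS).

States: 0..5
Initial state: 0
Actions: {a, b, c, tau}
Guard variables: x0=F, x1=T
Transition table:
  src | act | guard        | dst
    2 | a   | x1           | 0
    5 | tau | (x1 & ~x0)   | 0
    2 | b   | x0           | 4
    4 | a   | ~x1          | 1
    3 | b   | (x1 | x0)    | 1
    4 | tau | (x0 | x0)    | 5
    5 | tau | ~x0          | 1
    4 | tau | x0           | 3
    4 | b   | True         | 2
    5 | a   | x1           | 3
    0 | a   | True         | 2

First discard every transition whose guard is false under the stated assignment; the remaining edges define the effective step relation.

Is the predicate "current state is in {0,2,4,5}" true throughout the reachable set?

Safe = {0,2,4,5}
Reachable = {0,2}
  0: ✓
  2: ✓

Answer: INVARIANT HOLDS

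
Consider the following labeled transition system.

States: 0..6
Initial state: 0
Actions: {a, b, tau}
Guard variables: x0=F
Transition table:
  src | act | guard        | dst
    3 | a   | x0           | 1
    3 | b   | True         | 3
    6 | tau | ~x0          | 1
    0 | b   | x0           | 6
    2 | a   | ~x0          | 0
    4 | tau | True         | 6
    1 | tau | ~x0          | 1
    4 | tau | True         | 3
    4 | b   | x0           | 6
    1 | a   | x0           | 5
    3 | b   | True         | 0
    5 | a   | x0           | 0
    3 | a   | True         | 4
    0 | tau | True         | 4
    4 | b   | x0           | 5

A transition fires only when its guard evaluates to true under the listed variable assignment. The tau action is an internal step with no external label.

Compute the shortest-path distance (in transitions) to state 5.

Answer: UNREACHABLE

Analysis:
Layered search for 5:
  Layer 0: {0}
  Layer 1: {4}
  Layer 2: {3,6}
  Layer 3: {1}
5 never appears.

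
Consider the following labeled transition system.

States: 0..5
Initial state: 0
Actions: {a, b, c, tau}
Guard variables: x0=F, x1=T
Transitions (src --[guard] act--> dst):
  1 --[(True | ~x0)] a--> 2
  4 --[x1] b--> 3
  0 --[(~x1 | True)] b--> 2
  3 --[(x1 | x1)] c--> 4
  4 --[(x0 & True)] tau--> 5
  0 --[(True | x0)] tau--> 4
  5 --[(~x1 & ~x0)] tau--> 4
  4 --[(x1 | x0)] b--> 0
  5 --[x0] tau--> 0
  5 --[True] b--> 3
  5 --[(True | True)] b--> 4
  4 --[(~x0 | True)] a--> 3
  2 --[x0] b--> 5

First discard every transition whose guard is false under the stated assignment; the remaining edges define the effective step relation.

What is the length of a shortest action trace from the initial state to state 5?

BFS to 5:
  L0 = {0}
  L1 = {2,4}
  L2 = {3}
5 never appears.

Answer: UNREACHABLE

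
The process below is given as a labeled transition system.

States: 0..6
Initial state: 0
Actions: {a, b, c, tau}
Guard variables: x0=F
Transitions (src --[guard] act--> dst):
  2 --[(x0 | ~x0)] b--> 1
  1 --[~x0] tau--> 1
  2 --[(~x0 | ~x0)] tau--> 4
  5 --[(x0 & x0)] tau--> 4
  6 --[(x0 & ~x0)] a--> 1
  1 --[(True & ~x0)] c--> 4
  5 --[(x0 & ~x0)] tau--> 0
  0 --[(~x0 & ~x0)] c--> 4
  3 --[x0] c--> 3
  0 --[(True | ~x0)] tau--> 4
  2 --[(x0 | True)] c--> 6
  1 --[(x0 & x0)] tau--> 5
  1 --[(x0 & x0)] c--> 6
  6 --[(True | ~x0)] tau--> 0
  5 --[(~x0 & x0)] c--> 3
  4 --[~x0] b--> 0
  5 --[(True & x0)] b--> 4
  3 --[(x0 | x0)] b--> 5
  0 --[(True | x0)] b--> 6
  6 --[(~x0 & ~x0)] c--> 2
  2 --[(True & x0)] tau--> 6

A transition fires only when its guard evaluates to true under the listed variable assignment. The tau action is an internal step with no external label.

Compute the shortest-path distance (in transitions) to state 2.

BFS to 2:
  Layer 0: {0}
  Layer 1: {4,6}
  Layer 2: {2}
depth(2)=2, e.g. b·c

Answer: 2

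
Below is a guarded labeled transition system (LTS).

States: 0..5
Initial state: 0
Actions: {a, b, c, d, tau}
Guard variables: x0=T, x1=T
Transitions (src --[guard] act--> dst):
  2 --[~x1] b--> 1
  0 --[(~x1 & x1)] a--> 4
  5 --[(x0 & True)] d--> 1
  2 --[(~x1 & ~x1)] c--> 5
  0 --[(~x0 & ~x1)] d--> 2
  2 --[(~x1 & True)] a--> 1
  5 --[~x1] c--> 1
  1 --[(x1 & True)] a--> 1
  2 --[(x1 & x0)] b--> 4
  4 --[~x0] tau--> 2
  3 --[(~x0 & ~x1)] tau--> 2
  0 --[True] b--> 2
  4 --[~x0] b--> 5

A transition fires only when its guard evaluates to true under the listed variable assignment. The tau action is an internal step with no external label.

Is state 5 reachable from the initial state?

4 transition(s) survive guard evaluation.
depth 0: {0}
depth 1: {2}  cumulative {0,2}
depth 2: {4}  cumulative {0,2,4}
R = {0,2,4}

Answer: UNREACHABLE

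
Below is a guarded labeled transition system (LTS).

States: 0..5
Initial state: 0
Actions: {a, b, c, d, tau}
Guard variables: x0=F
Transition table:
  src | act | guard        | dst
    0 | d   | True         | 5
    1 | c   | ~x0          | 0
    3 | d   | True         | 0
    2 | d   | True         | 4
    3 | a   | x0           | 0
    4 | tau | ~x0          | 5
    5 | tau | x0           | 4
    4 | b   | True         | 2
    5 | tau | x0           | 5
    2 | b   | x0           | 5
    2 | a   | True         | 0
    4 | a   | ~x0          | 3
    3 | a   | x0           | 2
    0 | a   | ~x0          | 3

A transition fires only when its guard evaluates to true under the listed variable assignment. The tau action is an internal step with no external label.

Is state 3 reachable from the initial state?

After dropping false guards: 9 live edges.
depth 0: {0}
depth 1: {3,5}  total {0,3,5}
Reachable = {0,3,5}
witness 3: a

Answer: REACHABLE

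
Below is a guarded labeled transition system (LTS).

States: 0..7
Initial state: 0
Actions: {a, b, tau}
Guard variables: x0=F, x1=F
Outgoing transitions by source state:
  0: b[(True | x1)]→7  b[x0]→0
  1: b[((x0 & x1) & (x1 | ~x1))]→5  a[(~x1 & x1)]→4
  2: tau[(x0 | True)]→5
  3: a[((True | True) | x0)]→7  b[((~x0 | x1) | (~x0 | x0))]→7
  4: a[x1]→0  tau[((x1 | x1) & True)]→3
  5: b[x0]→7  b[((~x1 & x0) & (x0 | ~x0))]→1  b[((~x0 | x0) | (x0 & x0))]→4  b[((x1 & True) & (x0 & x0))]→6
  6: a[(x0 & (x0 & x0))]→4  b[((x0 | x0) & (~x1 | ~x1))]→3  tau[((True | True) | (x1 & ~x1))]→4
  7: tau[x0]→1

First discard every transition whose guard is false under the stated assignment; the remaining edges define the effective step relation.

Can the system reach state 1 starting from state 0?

After dropping false guards: 6 live edges.
L0 = {0}
L1 = {7}  now seen {0,7}
R = {0,7}

Answer: UNREACHABLE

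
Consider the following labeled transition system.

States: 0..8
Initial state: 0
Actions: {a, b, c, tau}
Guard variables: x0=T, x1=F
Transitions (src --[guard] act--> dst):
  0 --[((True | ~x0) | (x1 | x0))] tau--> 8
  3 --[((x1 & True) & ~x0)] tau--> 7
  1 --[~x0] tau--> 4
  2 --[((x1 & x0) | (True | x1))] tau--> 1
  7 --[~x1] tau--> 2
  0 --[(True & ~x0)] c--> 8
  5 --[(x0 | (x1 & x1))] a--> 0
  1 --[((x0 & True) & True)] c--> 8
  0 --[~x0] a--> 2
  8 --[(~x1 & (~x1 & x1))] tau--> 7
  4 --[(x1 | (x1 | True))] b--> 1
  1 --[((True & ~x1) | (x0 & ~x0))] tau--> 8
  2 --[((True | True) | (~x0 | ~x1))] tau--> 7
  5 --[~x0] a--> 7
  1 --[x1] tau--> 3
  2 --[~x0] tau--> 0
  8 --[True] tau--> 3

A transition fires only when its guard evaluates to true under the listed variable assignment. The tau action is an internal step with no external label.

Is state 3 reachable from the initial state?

After dropping false guards: 9 live edges.
L0 = {0}
L1 = {8}  cumulative {0,8}
L2 = {3}  cumulative {0,3,8}
R = {0,3,8}
Path to 3: tau·tau

Answer: REACHABLE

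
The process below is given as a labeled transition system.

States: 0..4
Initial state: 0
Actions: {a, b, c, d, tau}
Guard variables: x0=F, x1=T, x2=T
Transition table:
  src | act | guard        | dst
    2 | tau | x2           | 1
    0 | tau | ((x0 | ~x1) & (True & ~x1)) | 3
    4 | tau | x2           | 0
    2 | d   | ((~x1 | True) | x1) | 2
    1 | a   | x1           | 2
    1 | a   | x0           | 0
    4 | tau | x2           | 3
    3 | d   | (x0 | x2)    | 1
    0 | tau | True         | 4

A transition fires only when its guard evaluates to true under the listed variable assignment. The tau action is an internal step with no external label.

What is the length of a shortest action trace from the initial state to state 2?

Answer: 4

Analysis:
BFS to 2:
  Layer 0: {0}
  Layer 1: {4}
  Layer 2: {3}
  Layer 3: {1}
  Layer 4: {2}
2 enters at depth 4; path tau·tau·d·a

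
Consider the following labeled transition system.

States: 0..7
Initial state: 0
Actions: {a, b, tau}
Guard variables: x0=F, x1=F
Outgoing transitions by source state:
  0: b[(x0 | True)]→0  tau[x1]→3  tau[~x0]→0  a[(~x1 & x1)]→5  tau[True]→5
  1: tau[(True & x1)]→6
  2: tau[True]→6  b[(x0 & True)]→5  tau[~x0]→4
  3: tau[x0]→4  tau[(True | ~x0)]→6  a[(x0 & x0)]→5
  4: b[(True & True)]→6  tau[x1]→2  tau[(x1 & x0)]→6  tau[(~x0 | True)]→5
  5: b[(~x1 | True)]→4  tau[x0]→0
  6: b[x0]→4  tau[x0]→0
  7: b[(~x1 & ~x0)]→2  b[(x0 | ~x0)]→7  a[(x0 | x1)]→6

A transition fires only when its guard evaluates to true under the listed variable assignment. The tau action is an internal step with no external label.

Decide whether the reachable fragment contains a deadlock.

Reach set: {0,4,5,6}
  0: b→0  tau→0  tau→5  [deg 3]
  4: b→6  tau→5  [deg 2]
  5: b→4  [deg 1]
  6: ∅  [deadlock]
Path to 6: tau·b·b

Answer: DEADLOCK at state 6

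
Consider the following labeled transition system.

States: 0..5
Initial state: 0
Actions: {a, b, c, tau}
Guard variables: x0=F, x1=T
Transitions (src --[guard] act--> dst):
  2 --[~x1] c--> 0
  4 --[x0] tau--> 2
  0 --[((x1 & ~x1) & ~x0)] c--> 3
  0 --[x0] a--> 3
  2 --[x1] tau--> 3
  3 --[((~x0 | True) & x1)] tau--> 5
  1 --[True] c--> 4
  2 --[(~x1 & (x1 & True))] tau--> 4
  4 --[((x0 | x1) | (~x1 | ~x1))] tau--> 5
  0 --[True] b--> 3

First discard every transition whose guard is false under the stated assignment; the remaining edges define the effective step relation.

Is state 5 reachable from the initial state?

Answer: REACHABLE

Working:
5 transition(s) survive guard evaluation.
L0 = {0}
L1 = {3}  now seen {0,3}
L2 = {5}  now seen {0,3,5}
Reach set: {0,3,5}
Path to 5: b·tau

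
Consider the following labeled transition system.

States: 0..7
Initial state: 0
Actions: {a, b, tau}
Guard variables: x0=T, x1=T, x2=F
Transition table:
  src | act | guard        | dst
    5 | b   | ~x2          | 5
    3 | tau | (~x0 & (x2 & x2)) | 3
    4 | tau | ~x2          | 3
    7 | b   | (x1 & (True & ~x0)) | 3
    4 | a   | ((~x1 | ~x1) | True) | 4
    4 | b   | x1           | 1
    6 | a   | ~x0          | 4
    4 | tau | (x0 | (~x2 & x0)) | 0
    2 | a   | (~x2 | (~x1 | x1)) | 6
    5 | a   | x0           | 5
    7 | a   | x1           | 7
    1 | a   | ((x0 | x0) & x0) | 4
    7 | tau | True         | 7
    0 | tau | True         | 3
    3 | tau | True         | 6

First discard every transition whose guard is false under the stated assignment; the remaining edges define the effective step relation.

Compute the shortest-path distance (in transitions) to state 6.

Layered search for 6:
  Layer 0: {0}
  Layer 1: {3}
  Layer 2: {6}
6 enters at depth 2; path tau·tau

Answer: 2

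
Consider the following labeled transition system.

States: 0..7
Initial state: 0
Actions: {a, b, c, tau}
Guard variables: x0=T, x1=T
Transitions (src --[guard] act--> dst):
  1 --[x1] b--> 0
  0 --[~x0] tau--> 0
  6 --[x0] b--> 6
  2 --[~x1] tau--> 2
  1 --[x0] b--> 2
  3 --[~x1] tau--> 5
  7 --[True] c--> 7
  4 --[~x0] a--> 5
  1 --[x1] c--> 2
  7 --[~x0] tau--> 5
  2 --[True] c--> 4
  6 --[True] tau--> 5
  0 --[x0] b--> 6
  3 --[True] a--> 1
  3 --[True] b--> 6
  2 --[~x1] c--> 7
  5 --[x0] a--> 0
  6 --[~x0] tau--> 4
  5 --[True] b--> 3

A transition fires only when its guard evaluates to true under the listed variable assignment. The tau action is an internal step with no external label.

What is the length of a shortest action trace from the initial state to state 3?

Breadth-first toward 3:
  Layer 0: {0}
  Layer 1: {6}
  Layer 2: {5}
  Layer 3: {3}
first hit 3 at d=3 via b·tau·b

Answer: 3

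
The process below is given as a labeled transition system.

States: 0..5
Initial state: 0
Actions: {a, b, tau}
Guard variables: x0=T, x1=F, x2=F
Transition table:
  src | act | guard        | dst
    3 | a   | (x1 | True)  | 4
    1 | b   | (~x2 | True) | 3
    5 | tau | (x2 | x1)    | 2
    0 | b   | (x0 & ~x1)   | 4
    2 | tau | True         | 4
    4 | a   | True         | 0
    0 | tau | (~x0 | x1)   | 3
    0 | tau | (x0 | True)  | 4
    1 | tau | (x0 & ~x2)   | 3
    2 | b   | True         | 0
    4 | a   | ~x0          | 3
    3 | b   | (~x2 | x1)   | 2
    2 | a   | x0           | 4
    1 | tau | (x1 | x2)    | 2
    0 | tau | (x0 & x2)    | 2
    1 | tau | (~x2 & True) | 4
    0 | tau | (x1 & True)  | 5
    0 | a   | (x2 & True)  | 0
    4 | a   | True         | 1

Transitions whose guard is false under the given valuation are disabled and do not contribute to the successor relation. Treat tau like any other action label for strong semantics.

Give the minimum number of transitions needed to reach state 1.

Answer: 2

Working:
BFS to 1:
  depth 0: {0}
  depth 1: {4}
  depth 2: {1}
first hit 1 at d=2 via b·a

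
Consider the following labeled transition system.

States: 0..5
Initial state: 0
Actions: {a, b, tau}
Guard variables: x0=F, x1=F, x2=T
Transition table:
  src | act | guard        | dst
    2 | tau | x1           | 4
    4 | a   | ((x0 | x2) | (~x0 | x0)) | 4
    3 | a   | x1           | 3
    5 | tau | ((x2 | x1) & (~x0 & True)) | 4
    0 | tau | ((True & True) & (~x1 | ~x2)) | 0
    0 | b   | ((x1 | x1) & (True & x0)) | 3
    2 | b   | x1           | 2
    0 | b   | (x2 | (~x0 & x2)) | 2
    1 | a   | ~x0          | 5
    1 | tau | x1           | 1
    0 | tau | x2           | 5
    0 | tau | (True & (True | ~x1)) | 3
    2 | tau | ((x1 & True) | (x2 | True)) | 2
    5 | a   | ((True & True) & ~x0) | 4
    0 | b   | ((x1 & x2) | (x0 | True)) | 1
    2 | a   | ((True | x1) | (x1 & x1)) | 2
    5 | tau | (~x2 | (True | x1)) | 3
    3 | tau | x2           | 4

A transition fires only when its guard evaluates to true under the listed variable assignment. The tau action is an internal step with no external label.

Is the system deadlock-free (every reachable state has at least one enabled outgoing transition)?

Reachable = {0,1,2,3,4,5}
  0: b→1  b→2  tau→0  tau→3  tau→5  [5 out]
  1: a→5  [1 out]
  2: a→2  tau→2  [2 out]
  3: tau→4  [1 out]
  4: a→4  [1 out]
  5: a→4  tau→3  tau→4  [3 out]

Answer: DEADLOCK-FREE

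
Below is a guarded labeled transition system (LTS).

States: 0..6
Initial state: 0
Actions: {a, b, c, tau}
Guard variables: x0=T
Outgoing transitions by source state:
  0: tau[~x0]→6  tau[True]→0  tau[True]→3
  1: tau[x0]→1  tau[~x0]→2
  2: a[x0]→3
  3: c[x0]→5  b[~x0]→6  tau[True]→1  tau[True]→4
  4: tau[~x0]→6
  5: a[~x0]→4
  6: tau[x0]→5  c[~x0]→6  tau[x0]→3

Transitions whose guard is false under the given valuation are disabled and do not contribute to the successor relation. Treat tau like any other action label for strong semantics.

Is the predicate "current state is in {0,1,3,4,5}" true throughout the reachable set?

Answer: INVARIANT HOLDS

Analysis:
Inv-set: {0,1,3,4,5}
R = {0,1,3,4,5}
  0: ✓
  1: ✓
  3: ✓
  4: ✓
  5: ✓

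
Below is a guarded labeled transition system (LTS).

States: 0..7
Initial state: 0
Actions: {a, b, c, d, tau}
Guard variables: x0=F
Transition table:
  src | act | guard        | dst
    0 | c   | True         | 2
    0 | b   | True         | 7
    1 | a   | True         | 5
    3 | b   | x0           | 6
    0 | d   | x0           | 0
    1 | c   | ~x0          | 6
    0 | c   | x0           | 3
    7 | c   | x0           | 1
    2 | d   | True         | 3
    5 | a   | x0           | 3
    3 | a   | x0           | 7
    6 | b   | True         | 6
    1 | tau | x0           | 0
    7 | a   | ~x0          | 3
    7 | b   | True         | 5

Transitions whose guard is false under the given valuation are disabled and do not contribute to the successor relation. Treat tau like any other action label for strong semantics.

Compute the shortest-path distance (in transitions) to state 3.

Answer: 2

Working:
Layered search for 3:
  Layer 0: {0}
  Layer 1: {2,7}
  Layer 2: {3,5}
3 enters at depth 2; path b·a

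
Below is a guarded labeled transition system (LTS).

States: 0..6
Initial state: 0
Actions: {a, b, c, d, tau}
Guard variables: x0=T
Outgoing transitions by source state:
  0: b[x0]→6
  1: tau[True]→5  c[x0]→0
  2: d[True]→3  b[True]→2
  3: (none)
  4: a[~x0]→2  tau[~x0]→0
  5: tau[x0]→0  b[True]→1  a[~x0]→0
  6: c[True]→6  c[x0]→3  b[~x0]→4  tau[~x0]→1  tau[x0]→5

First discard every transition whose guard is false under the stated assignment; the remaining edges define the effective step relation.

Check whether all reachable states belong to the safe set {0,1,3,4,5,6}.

Answer: INVARIANT HOLDS

Analysis:
Allowed set {0,1,3,4,5,6}
Reach set: {0,1,3,5,6}
  0: ✓
  1: ✓
  3: ✓
  5: ✓
  6: ✓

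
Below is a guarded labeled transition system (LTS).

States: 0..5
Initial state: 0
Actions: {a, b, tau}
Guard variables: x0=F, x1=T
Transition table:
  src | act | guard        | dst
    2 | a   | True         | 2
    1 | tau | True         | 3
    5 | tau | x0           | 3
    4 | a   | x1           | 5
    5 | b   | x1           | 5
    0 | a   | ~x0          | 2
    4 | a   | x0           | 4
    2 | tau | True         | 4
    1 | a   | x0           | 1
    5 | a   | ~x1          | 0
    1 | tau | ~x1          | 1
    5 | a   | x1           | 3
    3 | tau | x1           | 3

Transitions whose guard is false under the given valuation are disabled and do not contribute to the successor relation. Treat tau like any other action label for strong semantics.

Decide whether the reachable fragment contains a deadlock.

Answer: DEADLOCK-FREE

Analysis:
Reach set: {0,2,3,4,5}
  0: a→2  [deg 1]
  2: a→2  tau→4  [deg 2]
  3: tau→3  [deg 1]
  4: a→5  [deg 1]
  5: a→3  b→5  [deg 2]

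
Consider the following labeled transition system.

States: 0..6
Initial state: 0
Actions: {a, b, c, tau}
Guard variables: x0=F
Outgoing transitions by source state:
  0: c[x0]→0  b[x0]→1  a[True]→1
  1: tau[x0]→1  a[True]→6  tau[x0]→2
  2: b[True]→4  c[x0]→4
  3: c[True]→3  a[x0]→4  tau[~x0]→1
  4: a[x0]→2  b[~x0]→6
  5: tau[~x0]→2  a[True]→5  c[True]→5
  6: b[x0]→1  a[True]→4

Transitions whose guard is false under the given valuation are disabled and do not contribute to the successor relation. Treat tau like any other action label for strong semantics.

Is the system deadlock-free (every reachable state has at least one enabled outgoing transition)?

Reach set: {0,1,4,6}
  0: a→1  [1 out]
  1: a→6  [1 out]
  4: b→6  [1 out]
  6: a→4  [1 out]

Answer: DEADLOCK-FREE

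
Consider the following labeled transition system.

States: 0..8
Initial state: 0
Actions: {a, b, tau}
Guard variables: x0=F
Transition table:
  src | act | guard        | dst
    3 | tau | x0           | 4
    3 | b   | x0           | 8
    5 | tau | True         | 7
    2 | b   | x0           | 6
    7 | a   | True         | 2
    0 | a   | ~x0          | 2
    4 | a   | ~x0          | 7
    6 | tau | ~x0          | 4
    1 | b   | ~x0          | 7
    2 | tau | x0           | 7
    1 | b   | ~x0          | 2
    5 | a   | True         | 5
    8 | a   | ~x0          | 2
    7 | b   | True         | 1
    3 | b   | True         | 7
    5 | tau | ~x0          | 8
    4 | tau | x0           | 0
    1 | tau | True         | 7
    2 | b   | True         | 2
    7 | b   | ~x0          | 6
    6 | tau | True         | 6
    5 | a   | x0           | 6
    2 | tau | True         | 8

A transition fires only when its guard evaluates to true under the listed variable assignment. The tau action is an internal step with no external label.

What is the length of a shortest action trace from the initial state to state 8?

Answer: 2

Trace:
Breadth-first toward 8:
  L0 = {0}
  L1 = {2}
  L2 = {8}
first hit 8 at d=2 via a·tau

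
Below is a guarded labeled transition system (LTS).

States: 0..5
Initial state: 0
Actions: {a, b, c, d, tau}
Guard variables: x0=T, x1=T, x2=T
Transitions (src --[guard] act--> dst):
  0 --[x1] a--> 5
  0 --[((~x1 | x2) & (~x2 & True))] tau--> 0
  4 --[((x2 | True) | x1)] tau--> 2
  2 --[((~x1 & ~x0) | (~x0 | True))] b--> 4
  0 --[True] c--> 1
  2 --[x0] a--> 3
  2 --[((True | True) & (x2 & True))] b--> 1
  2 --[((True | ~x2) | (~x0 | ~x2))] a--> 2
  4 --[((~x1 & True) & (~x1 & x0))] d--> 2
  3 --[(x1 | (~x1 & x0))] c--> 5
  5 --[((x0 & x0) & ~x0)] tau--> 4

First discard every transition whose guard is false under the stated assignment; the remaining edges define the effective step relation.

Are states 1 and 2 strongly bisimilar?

Answer: NOT BISIMILAR

Analysis:
Refine partition for ~:
  P[0] = {{0,1,2,3,4,5}}
  P[1] = {{0},{1,5},{2},{3},{4}}
5 equivalence class(es) (converged in 2)
1∈{1,5}, 2∈{2}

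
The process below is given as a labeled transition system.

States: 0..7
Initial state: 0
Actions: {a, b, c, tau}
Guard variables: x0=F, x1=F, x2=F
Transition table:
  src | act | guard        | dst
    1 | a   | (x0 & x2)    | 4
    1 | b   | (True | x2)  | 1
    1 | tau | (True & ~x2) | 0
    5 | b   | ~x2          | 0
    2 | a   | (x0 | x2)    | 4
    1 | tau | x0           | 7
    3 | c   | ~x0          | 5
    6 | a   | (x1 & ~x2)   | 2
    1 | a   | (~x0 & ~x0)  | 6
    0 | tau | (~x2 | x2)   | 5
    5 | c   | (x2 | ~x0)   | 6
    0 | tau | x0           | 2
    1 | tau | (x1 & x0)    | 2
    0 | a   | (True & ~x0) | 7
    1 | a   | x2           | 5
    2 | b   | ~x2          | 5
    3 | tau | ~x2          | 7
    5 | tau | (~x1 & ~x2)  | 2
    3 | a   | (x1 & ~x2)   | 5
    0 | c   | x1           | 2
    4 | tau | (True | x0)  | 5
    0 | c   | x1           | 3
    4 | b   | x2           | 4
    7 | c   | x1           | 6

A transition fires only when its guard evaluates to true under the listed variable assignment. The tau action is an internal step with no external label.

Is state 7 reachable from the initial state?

Guard filter leaves 12 enabled edge(s).
Layer 0: {0}
Layer 1: {5,7}  total {0,5,7}
Layer 2: {2,6}  total {0,2,5,6,7}
Reach set: {0,2,5,6,7}
trace reaching 7: a

Answer: REACHABLE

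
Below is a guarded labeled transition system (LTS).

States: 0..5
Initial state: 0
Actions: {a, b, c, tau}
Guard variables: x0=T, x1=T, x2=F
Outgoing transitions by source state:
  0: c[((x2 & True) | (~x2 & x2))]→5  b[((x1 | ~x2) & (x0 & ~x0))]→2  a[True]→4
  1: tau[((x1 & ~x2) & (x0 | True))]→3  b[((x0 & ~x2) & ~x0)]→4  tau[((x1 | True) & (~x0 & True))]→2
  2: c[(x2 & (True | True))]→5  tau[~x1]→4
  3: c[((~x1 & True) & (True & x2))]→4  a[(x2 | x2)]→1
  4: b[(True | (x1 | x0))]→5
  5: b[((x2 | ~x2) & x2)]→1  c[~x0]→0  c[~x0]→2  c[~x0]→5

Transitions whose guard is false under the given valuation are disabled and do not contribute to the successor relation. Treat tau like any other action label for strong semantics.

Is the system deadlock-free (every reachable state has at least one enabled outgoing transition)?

Answer: DEADLOCK at state 5

Analysis:
Reachable = {0,4,5}
  0: a→4  [1 out]
  4: b→5  [1 out]
  5: ∅  [no exit]
trace reaching 5: a·b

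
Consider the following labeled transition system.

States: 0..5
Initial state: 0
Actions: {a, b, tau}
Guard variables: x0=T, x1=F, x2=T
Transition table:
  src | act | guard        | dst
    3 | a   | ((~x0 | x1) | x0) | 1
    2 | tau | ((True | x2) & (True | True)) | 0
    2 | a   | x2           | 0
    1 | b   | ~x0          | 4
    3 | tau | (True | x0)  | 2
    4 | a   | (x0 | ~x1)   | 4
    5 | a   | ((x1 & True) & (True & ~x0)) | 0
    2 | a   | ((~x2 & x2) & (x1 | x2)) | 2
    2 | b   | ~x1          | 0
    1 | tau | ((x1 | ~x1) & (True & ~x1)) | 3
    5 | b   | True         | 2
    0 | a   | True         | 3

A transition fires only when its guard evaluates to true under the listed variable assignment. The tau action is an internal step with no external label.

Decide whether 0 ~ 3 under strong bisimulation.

Bisimulation quotient by refinement:
  round 0: {{0,1,2,3,4,5}}
  round 1: {{0,4},{1},{2},{3},{5}}
  round 2: {{0},{1},{2},{3},{4},{5}}
6 equivalence class(es) (converged in 3)
0∈{0}, 3∈{3}

Answer: NOT BISIMILAR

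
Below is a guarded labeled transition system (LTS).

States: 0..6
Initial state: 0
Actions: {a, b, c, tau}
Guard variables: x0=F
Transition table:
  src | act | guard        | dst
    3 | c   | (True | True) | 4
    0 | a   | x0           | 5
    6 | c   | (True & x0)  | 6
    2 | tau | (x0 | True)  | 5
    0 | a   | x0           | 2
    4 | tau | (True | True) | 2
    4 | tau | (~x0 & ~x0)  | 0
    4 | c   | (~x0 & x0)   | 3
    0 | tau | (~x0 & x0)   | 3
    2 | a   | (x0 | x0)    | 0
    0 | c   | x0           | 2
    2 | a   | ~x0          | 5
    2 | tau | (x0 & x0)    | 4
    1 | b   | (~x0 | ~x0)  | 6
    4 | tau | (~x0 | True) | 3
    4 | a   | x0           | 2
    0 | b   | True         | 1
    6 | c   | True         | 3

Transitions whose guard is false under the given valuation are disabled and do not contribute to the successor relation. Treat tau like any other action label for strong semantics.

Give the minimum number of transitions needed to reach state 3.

Answer: 3

Analysis:
Breadth-first toward 3:
  L0 = {0}
  L1 = {1}
  L2 = {6}
  L3 = {3}
first hit 3 at d=3 via b·b·c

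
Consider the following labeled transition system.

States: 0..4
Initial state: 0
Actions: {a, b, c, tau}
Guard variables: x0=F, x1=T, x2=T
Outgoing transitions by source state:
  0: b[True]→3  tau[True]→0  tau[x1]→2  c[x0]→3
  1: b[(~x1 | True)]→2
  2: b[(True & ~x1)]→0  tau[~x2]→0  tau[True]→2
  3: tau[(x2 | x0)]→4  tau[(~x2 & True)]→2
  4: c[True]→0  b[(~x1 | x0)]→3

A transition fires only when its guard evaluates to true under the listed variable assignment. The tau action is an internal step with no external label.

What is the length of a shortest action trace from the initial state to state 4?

Answer: 2

Analysis:
BFS to 4:
  L0 = {0}
  L1 = {2,3}
  L2 = {4}
4 enters at depth 2; path b·tau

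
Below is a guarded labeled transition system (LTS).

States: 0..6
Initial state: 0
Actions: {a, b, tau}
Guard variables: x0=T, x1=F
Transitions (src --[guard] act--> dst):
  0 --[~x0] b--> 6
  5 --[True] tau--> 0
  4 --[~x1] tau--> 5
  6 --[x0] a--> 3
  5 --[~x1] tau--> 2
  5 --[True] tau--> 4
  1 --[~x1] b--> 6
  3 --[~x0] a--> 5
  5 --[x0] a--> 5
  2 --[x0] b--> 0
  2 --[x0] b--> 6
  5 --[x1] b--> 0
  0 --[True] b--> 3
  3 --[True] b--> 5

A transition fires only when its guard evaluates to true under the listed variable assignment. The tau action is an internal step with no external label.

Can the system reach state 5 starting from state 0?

Guard filter leaves 11 enabled edge(s).
depth 0: {0}
depth 1: {3}  now seen {0,3}
depth 2: {5}  now seen {0,3,5}
depth 3: {2,4}  now seen {0,2,3,4,5}
depth 4: {6}  now seen {0,2,3,4,5,6}
R = {0,2,3,4,5,6}
Path to 5: b·b

Answer: REACHABLE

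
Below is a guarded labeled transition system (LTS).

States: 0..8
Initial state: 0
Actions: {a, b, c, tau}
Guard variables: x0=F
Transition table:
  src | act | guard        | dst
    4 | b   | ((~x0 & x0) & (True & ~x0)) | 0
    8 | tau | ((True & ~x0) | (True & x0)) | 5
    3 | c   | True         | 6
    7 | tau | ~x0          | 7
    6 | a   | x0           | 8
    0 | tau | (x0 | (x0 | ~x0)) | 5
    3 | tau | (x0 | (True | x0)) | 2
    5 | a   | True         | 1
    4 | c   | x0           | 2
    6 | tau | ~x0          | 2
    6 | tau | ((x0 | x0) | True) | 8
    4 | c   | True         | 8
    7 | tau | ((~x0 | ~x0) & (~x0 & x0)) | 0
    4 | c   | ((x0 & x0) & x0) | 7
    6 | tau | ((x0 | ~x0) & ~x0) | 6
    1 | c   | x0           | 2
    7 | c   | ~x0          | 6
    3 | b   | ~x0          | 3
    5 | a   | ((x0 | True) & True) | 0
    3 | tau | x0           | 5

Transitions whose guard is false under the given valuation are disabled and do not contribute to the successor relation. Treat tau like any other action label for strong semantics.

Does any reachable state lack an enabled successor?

Answer: DEADLOCK at state 1

Trace:
Reachable = {0,1,5}
  0: tau→5  [1 exit(s)]
  1: ∅  [STUCK]
  5: a→0  a→1  [2 exit(s)]
Path to 1: tau·a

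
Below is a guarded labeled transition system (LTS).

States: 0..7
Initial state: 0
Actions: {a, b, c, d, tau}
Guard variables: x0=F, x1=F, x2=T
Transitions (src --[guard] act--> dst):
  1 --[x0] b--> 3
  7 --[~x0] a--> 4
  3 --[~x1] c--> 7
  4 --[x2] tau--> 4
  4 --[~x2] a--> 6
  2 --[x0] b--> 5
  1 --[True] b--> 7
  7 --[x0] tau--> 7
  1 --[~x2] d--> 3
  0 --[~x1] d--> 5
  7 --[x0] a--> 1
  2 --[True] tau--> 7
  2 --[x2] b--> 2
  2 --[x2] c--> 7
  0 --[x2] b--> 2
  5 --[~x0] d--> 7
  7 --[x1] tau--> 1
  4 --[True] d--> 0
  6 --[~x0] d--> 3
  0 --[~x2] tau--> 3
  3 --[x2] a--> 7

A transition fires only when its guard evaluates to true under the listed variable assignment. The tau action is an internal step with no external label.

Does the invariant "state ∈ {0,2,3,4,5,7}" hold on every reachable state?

Answer: INVARIANT HOLDS

Analysis:
Allowed set {0,2,3,4,5,7}
Reach set: {0,2,4,5,7}
  0: safe
  2: safe
  4: safe
  5: safe
  7: safe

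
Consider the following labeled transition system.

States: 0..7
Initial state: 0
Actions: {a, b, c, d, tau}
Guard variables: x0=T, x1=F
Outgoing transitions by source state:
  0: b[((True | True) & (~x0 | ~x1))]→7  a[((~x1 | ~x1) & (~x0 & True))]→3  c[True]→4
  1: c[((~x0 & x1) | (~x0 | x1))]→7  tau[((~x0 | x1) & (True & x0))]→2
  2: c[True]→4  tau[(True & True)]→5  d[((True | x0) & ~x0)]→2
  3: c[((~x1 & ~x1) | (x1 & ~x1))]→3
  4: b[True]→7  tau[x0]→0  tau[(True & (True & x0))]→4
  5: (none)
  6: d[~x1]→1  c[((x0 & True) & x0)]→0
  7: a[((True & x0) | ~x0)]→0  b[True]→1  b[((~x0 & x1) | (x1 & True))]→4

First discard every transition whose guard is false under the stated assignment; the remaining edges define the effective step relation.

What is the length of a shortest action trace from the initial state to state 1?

BFS to 1:
  Layer 0: {0}
  Layer 1: {4,7}
  Layer 2: {1}
first hit 1 at d=2 via b·b

Answer: 2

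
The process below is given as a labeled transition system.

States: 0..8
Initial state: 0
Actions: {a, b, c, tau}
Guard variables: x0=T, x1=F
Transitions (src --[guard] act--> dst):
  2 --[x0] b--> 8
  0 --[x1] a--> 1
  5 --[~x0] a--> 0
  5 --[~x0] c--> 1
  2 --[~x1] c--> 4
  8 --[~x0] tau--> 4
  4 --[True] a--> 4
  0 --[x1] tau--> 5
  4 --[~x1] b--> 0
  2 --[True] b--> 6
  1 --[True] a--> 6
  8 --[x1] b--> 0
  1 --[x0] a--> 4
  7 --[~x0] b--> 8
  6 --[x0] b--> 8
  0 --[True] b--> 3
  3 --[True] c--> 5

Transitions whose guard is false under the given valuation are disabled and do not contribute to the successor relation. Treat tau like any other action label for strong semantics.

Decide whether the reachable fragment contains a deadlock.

Answer: DEADLOCK at state 5

Trace:
R = {0,3,5}
  0: b→3  [deg 1]
  3: c→5  [deg 1]
  5: ∅  [deadlock]
Path to 5: b·c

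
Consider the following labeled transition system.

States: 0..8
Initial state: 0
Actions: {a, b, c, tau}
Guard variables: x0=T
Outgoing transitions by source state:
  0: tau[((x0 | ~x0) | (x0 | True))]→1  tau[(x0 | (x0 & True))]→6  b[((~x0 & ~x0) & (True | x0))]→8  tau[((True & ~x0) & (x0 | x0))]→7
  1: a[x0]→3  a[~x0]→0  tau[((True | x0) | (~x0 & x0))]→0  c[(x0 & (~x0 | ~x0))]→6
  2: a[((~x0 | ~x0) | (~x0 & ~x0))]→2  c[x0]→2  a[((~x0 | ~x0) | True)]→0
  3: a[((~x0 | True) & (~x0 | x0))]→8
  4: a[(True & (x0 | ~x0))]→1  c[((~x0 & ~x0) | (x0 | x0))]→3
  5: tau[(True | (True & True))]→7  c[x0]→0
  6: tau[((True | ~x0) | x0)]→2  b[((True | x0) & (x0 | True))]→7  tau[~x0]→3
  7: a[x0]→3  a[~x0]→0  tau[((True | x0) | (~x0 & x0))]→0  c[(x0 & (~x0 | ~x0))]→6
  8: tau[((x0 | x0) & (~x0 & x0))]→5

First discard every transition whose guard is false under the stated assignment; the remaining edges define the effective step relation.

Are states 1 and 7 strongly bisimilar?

Answer: BISIMILAR

Analysis:
Bisimulation quotient by refinement:
  P[0] = {{0,1,2,3,4,5,6,7,8}}
  P[1] = {{0},{1,7},{2,4},{3},{5},{6},{8}}
  P[2] = {{0},{1,7},{2},{3},{4},{5},{6},{8}}
8 equivalence class(es) (converged in 3)
[1]={1,7}  [7]={1,7}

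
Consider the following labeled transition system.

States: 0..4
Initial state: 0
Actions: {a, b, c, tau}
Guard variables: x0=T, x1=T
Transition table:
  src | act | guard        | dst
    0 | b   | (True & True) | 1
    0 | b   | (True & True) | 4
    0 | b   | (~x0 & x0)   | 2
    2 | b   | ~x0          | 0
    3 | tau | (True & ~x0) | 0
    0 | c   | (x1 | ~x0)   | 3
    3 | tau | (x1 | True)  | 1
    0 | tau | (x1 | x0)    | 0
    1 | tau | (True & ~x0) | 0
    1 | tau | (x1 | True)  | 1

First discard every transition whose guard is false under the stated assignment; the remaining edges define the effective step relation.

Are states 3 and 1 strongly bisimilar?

Answer: BISIMILAR

Trace:
Bisimulation quotient by refinement:
  π0 = {{0,1,2,3,4}}
  π1 = {{0},{1,3},{2,4}}
3 equivalence class(es) (converged in 2)
class of 3: {1,3}; class of 1: {1,3}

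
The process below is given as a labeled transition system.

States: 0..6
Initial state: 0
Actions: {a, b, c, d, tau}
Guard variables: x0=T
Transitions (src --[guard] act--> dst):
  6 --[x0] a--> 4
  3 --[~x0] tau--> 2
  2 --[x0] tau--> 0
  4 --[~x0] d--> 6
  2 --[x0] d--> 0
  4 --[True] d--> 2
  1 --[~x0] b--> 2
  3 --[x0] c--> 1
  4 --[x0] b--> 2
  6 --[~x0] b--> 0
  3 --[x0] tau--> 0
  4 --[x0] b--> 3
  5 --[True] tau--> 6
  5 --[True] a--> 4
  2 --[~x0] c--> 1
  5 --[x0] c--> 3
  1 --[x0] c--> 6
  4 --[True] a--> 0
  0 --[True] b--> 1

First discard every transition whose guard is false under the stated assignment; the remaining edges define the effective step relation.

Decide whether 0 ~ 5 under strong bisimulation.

Refine partition for ~:
  π0 = {{0,1,2,3,4,5,6}}
  π1 = {{0},{1},{2},{3},{4},{5},{6}}
7 equivalence class(es) (converged in 2)
class of 0: {0}; class of 5: {5}

Answer: NOT BISIMILAR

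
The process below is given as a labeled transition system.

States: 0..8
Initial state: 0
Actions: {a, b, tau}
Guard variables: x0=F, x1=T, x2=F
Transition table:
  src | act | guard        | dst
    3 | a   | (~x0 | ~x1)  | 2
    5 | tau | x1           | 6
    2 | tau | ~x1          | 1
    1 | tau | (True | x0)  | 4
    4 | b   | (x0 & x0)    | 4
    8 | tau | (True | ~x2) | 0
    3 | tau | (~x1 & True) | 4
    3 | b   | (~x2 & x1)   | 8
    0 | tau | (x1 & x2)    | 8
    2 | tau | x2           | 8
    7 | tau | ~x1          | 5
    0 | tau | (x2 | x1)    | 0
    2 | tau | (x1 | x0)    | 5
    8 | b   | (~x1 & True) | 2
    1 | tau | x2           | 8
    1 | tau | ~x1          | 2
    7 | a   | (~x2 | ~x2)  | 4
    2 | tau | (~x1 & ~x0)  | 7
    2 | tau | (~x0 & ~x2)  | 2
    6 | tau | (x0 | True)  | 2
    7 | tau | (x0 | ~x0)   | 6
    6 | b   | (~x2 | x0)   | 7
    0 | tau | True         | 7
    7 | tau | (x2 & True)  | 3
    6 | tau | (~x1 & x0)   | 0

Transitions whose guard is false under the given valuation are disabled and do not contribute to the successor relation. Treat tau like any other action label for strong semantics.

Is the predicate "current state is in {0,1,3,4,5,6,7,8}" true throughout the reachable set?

Answer: INVARIANT VIOLATED at state 2

Working:
Inv-set: {0,1,3,4,5,6,7,8}
Reachable = {0,2,4,5,6,7}
  0: safe
  2: VIOLATES
  4: safe
  5: safe
  6: safe
  7: safe
witness against invariant: tau·tau·tau → 2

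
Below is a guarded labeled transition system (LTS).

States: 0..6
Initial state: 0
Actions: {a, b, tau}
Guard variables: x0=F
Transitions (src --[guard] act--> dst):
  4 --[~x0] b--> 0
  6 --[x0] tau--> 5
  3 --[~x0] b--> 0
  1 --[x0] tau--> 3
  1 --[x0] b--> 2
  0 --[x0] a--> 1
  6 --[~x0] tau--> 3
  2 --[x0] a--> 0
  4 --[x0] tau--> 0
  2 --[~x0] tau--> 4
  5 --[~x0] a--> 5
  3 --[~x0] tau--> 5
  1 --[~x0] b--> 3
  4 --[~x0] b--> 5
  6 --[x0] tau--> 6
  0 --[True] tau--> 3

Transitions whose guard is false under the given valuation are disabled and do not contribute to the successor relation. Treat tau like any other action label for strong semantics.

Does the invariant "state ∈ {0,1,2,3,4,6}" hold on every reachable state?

Answer: INVARIANT VIOLATED at state 5

Analysis:
Safe = {0,1,2,3,4,6}
R = {0,3,5}
  0: ✓
  3: ✓
  5: ✗ unsafe
witness against invariant: tau·tau → 5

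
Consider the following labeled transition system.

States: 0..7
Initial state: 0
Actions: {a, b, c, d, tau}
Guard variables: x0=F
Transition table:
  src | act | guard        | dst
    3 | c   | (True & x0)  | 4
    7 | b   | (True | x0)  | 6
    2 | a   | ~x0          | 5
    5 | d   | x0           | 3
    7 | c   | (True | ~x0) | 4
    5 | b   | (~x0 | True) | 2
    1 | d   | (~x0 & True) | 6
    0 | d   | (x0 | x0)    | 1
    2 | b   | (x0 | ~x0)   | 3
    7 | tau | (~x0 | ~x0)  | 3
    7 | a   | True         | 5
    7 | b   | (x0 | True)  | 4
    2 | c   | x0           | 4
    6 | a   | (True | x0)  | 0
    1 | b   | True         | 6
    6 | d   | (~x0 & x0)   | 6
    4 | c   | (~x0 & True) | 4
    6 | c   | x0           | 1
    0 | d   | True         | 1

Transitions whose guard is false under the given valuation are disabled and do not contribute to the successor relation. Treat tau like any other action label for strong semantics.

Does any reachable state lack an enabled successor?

Reach set: {0,1,6}
  0: d→1  [deg 1]
  1: b→6  d→6  [deg 2]
  6: a→0  [deg 1]

Answer: DEADLOCK-FREE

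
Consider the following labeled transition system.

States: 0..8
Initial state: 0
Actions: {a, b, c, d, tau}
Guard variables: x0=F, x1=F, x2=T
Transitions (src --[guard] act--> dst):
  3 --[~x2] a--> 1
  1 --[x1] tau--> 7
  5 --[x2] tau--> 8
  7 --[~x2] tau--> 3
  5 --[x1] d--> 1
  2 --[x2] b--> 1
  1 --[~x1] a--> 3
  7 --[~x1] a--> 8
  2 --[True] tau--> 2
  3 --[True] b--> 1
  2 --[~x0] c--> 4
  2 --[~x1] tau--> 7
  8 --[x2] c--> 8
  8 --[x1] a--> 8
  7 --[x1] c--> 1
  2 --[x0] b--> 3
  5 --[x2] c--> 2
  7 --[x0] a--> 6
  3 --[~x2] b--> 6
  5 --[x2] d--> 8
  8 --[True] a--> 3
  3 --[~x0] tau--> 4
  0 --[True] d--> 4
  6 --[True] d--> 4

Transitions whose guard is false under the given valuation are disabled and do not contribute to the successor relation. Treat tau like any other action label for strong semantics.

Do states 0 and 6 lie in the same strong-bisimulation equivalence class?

Refine partition for ~:
  round 0: {{0,1,2,3,4,5,6,7,8}}
  round 1: {{0,6},{1,7},{2},{3},{4},{5},{8}}
  round 2: {{0,6},{1},{2},{3},{4},{5},{7},{8}}
stable after 3 split(s): 8 block(s)
class of 0: {0,6}; class of 6: {0,6}

Answer: BISIMILAR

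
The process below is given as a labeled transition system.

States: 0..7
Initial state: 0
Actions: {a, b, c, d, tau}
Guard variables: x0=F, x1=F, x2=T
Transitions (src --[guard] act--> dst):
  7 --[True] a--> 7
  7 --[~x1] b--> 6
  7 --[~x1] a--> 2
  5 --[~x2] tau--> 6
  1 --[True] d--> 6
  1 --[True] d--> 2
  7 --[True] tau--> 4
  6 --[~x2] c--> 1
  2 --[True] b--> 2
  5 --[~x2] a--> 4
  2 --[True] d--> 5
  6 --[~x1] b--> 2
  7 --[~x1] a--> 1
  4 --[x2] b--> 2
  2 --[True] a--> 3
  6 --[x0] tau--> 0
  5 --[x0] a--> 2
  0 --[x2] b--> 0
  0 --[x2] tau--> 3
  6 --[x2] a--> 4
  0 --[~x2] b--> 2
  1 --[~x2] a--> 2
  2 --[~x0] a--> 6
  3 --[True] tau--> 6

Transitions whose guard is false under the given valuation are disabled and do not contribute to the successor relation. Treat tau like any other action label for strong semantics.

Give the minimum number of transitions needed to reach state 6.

BFS to 6:
  L0 = {0}
  L1 = {3}
  L2 = {6}
first hit 6 at d=2 via tau·tau

Answer: 2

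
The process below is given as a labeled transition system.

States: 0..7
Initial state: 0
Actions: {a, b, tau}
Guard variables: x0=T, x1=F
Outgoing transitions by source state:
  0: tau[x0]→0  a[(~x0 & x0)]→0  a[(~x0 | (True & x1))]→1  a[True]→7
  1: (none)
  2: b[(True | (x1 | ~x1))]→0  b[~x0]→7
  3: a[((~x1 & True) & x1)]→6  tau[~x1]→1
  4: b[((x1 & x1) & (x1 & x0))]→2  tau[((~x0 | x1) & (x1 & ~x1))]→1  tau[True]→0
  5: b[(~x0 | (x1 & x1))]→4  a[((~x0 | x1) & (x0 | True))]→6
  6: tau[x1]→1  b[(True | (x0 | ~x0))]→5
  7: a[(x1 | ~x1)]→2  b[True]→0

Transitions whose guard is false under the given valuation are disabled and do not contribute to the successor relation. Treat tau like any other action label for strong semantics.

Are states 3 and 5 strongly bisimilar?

Refine partition for ~:
  P[0] = {{0,1,2,3,4,5,6,7}}
  P[1] = {{0},{1,5},{2,6},{3,4},{7}}
  P[2] = {{0},{1,5},{2},{3},{4},{6},{7}}
stable after 3 split(s): 7 block(s)
class of 3: {3}; class of 5: {1,5}

Answer: NOT BISIMILAR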